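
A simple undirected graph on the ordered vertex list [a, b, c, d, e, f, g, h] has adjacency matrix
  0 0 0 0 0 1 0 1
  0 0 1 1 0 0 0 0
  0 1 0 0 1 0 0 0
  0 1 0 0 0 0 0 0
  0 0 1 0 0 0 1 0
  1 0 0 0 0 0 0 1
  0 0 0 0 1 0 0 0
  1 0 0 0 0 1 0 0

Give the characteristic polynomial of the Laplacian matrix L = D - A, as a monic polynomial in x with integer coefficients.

x^8 - 14x^7 + 78x^6 - 218x^5 + 314x^4 - 210x^3 + 45x^2

Reading degrees in the order [a, b, c, d, e, f, g, h] gives [2, 2, 2, 1, 2, 2, 1, 2]; set D = diag(2, 2, 2, 1, 2, 2, 1, 2) and form L = D - A. L has integer entries, so p(x) = det(xI - L) has integer coefficients. Expanding the determinant yields x^8 - 14x^7 + 78x^6 - 218x^5 + 314x^4 - 210x^3 + 45x^2. The constant term is 0 because L is singular (the all-ones vector lies in its kernel). The largest eigenvalue, 3.6180, is at most the vertex count 8.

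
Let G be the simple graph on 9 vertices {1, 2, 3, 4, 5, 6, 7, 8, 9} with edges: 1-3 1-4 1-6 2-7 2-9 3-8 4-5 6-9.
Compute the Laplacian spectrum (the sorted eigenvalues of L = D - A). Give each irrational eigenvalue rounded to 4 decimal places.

Reading degrees in the order [1, 2, 3, 4, 5, 6, 7, 8, 9] gives [3, 2, 2, 2, 1, 2, 1, 1, 2]; set D = diag(3, 2, 2, 2, 1, 2, 1, 1, 2) and form L = D - A. L is symmetric positive semidefinite, so every eigenvalue is real and nonnegative. The single zero eigenvalue shows the graph is connected. The eigenvalues sum to 16, which equals trace(L) = 2|E|.

[0, 0.1708, 0.3820, 0.8503, 1.6761, 2.4165, 2.6180, 3.4421, 4.4442]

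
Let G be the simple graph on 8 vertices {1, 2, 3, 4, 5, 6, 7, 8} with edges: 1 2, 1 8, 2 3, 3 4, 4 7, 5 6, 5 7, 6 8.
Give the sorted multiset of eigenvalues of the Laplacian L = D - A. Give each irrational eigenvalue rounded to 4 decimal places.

Each diagonal entry of L is the vertex degree and each off-diagonal entry is -1 where an edge is present, 0 otherwise; in the order [1, 2, 3, 4, 5, 6, 7, 8] the diagonal is [2, 2, 2, 2, 2, 2, 2, 2]. Diagonalising L (or applying a numerical eigensolver to the 8x8 matrix) gives the spectrum above. The single zero eigenvalue shows the graph is connected.

[0, 0.5858, 0.5858, 2, 2, 3.4142, 3.4142, 4]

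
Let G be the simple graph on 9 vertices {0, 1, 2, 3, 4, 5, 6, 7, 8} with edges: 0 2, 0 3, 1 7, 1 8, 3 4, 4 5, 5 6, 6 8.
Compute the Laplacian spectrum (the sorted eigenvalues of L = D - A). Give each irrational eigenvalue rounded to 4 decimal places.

With the vertex order [0, 1, 2, 3, 4, 5, 6, 7, 8], the degrees are [2, 2, 1, 2, 2, 2, 2, 1, 2], giving D = diag(2, 2, 1, 2, 2, 2, 2, 1, 2) and L = D - A. Diagonalising L (or applying a numerical eigensolver to the 9x9 matrix) gives the spectrum above. The single zero eigenvalue shows the graph is connected.

[0, 0.1206, 0.4679, 1, 1.6527, 2.3473, 3, 3.5321, 3.8794]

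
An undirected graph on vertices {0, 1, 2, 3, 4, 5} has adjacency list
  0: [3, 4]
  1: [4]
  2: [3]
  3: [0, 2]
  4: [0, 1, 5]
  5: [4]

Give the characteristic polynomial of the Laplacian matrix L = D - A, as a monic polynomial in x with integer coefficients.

Each diagonal entry of L is the vertex degree and each off-diagonal entry is -1 where an edge is present, 0 otherwise; in the order [0, 1, 2, 3, 4, 5] the diagonal is [2, 1, 1, 2, 3, 1]. Computing det(xI - L) by cofactor expansion (or equivalently via sum-over-permutations) gives x^6 - 10x^5 + 35x^4 - 52x^3 + 32x^2 - 6x. Since p(0) = det(-L) = 0, x divides p(x). There is one zero in the spectrum, matching the 1 component.

x^6 - 10x^5 + 35x^4 - 52x^3 + 32x^2 - 6x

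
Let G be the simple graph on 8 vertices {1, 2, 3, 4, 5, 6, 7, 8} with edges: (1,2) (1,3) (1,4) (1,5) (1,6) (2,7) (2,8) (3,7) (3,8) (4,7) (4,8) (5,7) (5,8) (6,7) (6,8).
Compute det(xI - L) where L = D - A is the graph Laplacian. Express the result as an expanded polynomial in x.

x^8 - 30x^7 + 375x^6 - 2540x^5 + 10095x^4 - 23598x^3 + 30105x^2 - 16200x

Reading degrees in the order [1, 2, 3, 4, 5, 6, 7, 8] gives [5, 3, 3, 3, 3, 3, 5, 5]; set D = diag(5, 3, 3, 3, 3, 3, 5, 5) and form L = D - A. L has integer entries, so p(x) = det(xI - L) has integer coefficients. Expanding the determinant yields x^8 - 30x^7 + 375x^6 - 2540x^5 + 10095x^4 - 23598x^3 + 30105x^2 - 16200x. The coefficient of x^7 equals -trace(L) = -30, matching the sum of degrees. There is one zero in the spectrum, matching the 1 component. By the matrix-tree theorem the graph has (1/8) * product of the nonzero eigenvalues = 2025 spanning trees.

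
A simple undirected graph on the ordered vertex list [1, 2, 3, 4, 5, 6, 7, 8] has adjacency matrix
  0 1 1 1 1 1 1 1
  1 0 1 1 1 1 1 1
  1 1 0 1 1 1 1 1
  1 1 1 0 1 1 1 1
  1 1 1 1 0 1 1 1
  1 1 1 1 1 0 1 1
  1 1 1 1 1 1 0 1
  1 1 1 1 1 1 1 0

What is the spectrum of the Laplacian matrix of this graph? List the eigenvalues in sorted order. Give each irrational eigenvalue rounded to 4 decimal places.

With the vertex order [1, 2, 3, 4, 5, 6, 7, 8], the degrees are [7, 7, 7, 7, 7, 7, 7, 7], giving D = diag(7, 7, 7, 7, 7, 7, 7, 7) and L = D - A. Diagonalising L (or applying a numerical eigensolver to the 8x8 matrix) gives the spectrum above. The single zero eigenvalue shows the graph is connected. The largest eigenvalue, 8, is at most the vertex count 8.

[0, 8, 8, 8, 8, 8, 8, 8]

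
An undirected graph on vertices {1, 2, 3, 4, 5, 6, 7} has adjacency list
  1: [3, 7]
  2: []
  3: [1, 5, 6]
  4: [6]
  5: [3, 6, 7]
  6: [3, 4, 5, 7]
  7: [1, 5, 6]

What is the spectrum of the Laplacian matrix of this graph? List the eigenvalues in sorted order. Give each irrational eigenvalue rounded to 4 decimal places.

[0, 0, 0.8929, 2.2123, 3, 4.5262, 5.3686]

Each diagonal entry of L is the vertex degree and each off-diagonal entry is -1 where an edge is present, 0 otherwise; in the order [1, 2, 3, 4, 5, 6, 7] the diagonal is [2, 0, 3, 1, 3, 4, 3]. The multiplicity of 0 as a Laplacian eigenvalue equals the number of connected components. The 2 zero eigenvalues correspond to the 2 connected components. The largest eigenvalue, 5.3686, is at most the vertex count 7.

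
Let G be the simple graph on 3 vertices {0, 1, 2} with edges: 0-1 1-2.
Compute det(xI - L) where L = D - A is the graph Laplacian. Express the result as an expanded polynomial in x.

Reading degrees in the order [0, 1, 2] gives [1, 2, 1]; set D = diag(1, 2, 1) and form L = D - A. L has integer entries, so p(x) = det(xI - L) has integer coefficients. Expanding the determinant yields x^3 - 4x^2 + 3x. Since p(0) = det(-L) = 0, x divides p(x). The eigenvalues sum to 4, which equals trace(L) = 2|E|. There is one zero in the spectrum, matching the 1 component.

x^3 - 4x^2 + 3x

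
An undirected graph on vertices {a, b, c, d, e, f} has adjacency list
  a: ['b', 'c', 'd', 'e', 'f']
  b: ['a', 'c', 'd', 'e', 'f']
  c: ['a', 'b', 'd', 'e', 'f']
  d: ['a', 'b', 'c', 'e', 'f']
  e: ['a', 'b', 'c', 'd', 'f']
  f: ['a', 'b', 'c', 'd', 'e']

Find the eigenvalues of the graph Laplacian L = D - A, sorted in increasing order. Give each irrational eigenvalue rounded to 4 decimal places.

Reading degrees in the order [a, b, c, d, e, f] gives [5, 5, 5, 5, 5, 5]; set D = diag(5, 5, 5, 5, 5, 5) and form L = D - A. Diagonalising L (or applying a numerical eigensolver to the 6x6 matrix) gives the spectrum above. The single zero eigenvalue shows the graph is connected. The eigenvalues sum to 30, which equals trace(L) = 2|E|.

[0, 6, 6, 6, 6, 6]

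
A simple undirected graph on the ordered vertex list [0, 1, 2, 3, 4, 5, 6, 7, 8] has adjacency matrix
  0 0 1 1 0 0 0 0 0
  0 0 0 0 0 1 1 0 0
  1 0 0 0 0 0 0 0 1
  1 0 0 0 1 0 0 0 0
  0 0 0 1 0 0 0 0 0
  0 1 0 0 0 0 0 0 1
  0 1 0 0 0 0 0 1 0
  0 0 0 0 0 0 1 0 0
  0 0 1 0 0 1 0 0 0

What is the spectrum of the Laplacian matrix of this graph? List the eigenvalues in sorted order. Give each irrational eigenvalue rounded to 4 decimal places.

[0, 0.1206, 0.4679, 1, 1.6527, 2.3473, 3, 3.5321, 3.8794]

Reading degrees in the order [0, 1, 2, 3, 4, 5, 6, 7, 8] gives [2, 2, 2, 2, 1, 2, 2, 1, 2]; set D = diag(2, 2, 2, 2, 1, 2, 2, 1, 2) and form L = D - A. Diagonalising L (or applying a numerical eigensolver to the 9x9 matrix) gives the spectrum above. The single zero eigenvalue shows the graph is connected.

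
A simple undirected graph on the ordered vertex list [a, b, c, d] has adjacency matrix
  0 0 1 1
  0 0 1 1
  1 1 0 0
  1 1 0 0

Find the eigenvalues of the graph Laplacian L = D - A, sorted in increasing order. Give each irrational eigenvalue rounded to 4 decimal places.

Each diagonal entry of L is the vertex degree and each off-diagonal entry is -1 where an edge is present, 0 otherwise; in the order [a, b, c, d] the diagonal is [2, 2, 2, 2]. Since every row of L sums to 0, the all-ones vector is in the kernel and 0 is an eigenvalue. The eigenvalues sum to 8, which equals trace(L) = 2|E|. The largest eigenvalue, 4, is at most the vertex count 4.

[0, 2, 2, 4]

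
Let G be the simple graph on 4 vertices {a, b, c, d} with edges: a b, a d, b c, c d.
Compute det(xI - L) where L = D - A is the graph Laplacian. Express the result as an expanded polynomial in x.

Each diagonal entry of L is the vertex degree and each off-diagonal entry is -1 where an edge is present, 0 otherwise; in the order [a, b, c, d] the diagonal is [2, 2, 2, 2]. Computing det(xI - L) by cofactor expansion (or equivalently via sum-over-permutations) gives x^4 - 8x^3 + 20x^2 - 16x. The coefficient of x^3 equals -trace(L) = -8, matching the sum of degrees. By the matrix-tree theorem the graph has (1/4) * product of the nonzero eigenvalues = 4 spanning trees. The eigenvalues sum to 8, which equals trace(L) = 2|E|.

x^4 - 8x^3 + 20x^2 - 16x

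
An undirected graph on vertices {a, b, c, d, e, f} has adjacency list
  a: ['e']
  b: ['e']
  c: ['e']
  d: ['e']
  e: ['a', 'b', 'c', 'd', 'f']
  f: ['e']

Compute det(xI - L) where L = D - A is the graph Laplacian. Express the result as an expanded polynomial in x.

x^6 - 10x^5 + 30x^4 - 40x^3 + 25x^2 - 6x

Each diagonal entry of L is the vertex degree and each off-diagonal entry is -1 where an edge is present, 0 otherwise; in the order [a, b, c, d, e, f] the diagonal is [1, 1, 1, 1, 5, 1]. The eigenvalues of L are [0, 1, 1, 1, 1, 6]; the characteristic polynomial is the product of (x - lambda_i), which multiplies out to x^6 - 10x^5 + 30x^4 - 40x^3 + 25x^2 - 6x. The coefficient of x^5 equals -trace(L) = -10, matching the sum of degrees. The largest eigenvalue, 6, is at most the vertex count 6.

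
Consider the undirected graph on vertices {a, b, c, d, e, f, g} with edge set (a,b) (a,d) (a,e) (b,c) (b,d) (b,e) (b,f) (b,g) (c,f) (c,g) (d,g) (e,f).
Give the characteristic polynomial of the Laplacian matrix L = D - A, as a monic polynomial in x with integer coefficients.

x^7 - 24x^6 + 231x^5 - 1140x^4 + 3036x^3 - 4128x^2 + 2240x

Reading degrees in the order [a, b, c, d, e, f, g] gives [3, 6, 3, 3, 3, 3, 3]; set D = diag(3, 6, 3, 3, 3, 3, 3) and form L = D - A. Computing det(xI - L) by cofactor expansion (or equivalently via sum-over-permutations) gives x^7 - 24x^6 + 231x^5 - 1140x^4 + 3036x^3 - 4128x^2 + 2240x. The coefficient of x^6 equals -trace(L) = -24, matching the sum of degrees. The largest eigenvalue, 7, is at most the vertex count 7.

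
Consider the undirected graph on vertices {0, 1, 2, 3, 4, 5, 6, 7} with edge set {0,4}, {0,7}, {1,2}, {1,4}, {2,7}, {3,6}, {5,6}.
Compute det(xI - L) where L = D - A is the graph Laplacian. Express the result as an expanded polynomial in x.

x^8 - 14x^7 + 78x^6 - 220x^5 + 330x^4 - 250x^3 + 75x^2

Reading degrees in the order [0, 1, 2, 3, 4, 5, 6, 7] gives [2, 2, 2, 1, 2, 1, 2, 2]; set D = diag(2, 2, 2, 1, 2, 1, 2, 2) and form L = D - A. Computing det(xI - L) by cofactor expansion (or equivalently via sum-over-permutations) gives x^8 - 14x^7 + 78x^6 - 220x^5 + 330x^4 - 250x^3 + 75x^2. The constant term is 0 because L is singular (the all-ones vector lies in its kernel). There are 2 zeros in the spectrum, matching the 2 components.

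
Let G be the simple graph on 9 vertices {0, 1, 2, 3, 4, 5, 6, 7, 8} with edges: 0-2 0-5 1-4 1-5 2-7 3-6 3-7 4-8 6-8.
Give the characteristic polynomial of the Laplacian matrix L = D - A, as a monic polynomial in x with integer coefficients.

x^9 - 18x^8 + 135x^7 - 546x^6 + 1287x^5 - 1782x^4 + 1386x^3 - 540x^2 + 81x

Reading degrees in the order [0, 1, 2, 3, 4, 5, 6, 7, 8] gives [2, 2, 2, 2, 2, 2, 2, 2, 2]; set D = diag(2, 2, 2, 2, 2, 2, 2, 2, 2) and form L = D - A. Computing det(xI - L) by cofactor expansion (or equivalently via sum-over-permutations) gives x^9 - 18x^8 + 135x^7 - 546x^6 + 1287x^5 - 1782x^4 + 1386x^3 - 540x^2 + 81x. The constant term is 0 because L is singular (the all-ones vector lies in its kernel).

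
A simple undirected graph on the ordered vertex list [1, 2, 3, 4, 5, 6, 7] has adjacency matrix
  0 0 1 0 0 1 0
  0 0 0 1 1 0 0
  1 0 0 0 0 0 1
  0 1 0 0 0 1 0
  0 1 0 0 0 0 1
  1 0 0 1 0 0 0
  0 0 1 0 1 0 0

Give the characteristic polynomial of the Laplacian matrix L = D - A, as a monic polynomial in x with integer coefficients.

With the vertex order [1, 2, 3, 4, 5, 6, 7], the degrees are [2, 2, 2, 2, 2, 2, 2], giving D = diag(2, 2, 2, 2, 2, 2, 2) and L = D - A. L has integer entries, so p(x) = det(xI - L) has integer coefficients. Expanding the determinant yields x^7 - 14x^6 + 77x^5 - 210x^4 + 294x^3 - 196x^2 + 49x. Since p(0) = det(-L) = 0, x divides p(x). The largest eigenvalue, 3.8019, is at most the vertex count 7.

x^7 - 14x^6 + 77x^5 - 210x^4 + 294x^3 - 196x^2 + 49x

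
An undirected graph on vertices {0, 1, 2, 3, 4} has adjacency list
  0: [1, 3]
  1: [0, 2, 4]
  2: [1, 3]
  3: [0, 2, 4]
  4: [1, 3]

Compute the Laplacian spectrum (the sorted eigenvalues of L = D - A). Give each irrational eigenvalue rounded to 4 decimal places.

[0, 2, 2, 3, 5]

With the vertex order [0, 1, 2, 3, 4], the degrees are [2, 3, 2, 3, 2], giving D = diag(2, 3, 2, 3, 2) and L = D - A. Diagonalising L (or applying a numerical eigensolver to the 5x5 matrix) gives the spectrum above. The single zero eigenvalue shows the graph is connected.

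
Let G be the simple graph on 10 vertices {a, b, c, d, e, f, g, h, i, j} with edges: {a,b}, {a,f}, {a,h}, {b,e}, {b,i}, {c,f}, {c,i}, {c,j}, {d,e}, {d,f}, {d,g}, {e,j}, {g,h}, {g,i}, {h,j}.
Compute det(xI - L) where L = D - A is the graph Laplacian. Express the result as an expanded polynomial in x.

Reading degrees in the order [a, b, c, d, e, f, g, h, i, j] gives [3, 3, 3, 3, 3, 3, 3, 3, 3, 3]; set D = diag(3, 3, 3, 3, 3, 3, 3, 3, 3, 3) and form L = D - A. Computing det(xI - L) by cofactor expansion (or equivalently via sum-over-permutations) gives x^10 - 30x^9 + 390x^8 - 2880x^7 + 13305x^6 - 39882x^5 + 77640x^4 - 94800x^3 + 66000x^2 - 20000x. The constant term is 0 because L is singular (the all-ones vector lies in its kernel). By the matrix-tree theorem the graph has (1/10) * product of the nonzero eigenvalues = 2000 spanning trees. The eigenvalues sum to 30, which equals trace(L) = 2|E|.

x^10 - 30x^9 + 390x^8 - 2880x^7 + 13305x^6 - 39882x^5 + 77640x^4 - 94800x^3 + 66000x^2 - 20000x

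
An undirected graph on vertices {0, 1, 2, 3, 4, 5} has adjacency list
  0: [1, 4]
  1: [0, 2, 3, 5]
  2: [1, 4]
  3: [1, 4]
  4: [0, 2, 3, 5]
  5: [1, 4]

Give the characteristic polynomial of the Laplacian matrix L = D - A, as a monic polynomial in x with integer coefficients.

x^6 - 16x^5 + 96x^4 - 272x^3 + 368x^2 - 192x

Reading degrees in the order [0, 1, 2, 3, 4, 5] gives [2, 4, 2, 2, 4, 2]; set D = diag(2, 4, 2, 2, 4, 2) and form L = D - A. Computing det(xI - L) by cofactor expansion (or equivalently via sum-over-permutations) gives x^6 - 16x^5 + 96x^4 - 272x^3 + 368x^2 - 192x. The constant term is 0 because L is singular (the all-ones vector lies in its kernel). There is one zero in the spectrum, matching the 1 component. By the matrix-tree theorem the graph has (1/6) * product of the nonzero eigenvalues = 32 spanning trees.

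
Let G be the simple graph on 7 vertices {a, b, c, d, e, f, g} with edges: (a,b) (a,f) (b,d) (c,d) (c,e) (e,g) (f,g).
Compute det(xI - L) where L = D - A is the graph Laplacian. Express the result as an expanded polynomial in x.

x^7 - 14x^6 + 77x^5 - 210x^4 + 294x^3 - 196x^2 + 49x

Each diagonal entry of L is the vertex degree and each off-diagonal entry is -1 where an edge is present, 0 otherwise; in the order [a, b, c, d, e, f, g] the diagonal is [2, 2, 2, 2, 2, 2, 2]. Computing det(xI - L) by cofactor expansion (or equivalently via sum-over-permutations) gives x^7 - 14x^6 + 77x^5 - 210x^4 + 294x^3 - 196x^2 + 49x. Since p(0) = det(-L) = 0, x divides p(x). There is one zero in the spectrum, matching the 1 component. The eigenvalues sum to 14, which equals trace(L) = 2|E|.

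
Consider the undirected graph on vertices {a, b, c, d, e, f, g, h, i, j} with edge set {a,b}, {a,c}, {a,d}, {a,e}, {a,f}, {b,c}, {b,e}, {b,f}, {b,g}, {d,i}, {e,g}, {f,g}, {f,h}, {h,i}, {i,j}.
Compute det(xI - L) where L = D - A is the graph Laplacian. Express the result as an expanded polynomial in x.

Reading degrees in the order [a, b, c, d, e, f, g, h, i, j] gives [5, 5, 2, 2, 3, 4, 3, 2, 3, 1]; set D = diag(5, 5, 2, 2, 3, 4, 3, 2, 3, 1) and form L = D - A. Computing det(xI - L) by cofactor expansion (or equivalently via sum-over-permutations) gives x^10 - 30x^9 + 382x^8 - 2696x^7 + 11553x^6 - 30948x^5 + 51352x^4 - 50250x^3 + 25736x^2 - 5000x. Since p(0) = det(-L) = 0, x divides p(x). The largest eigenvalue, 6.4308, is at most the vertex count 10. The eigenvalues sum to 30, which equals trace(L) = 2|E|.

x^10 - 30x^9 + 382x^8 - 2696x^7 + 11553x^6 - 30948x^5 + 51352x^4 - 50250x^3 + 25736x^2 - 5000x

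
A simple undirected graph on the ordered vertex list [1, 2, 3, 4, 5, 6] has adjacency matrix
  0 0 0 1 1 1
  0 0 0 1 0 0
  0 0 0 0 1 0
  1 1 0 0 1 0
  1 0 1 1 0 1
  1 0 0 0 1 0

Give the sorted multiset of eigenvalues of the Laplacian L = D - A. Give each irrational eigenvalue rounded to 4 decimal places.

[0, 0.6972, 1.1392, 2.7459, 4.3028, 5.1149]

Each diagonal entry of L is the vertex degree and each off-diagonal entry is -1 where an edge is present, 0 otherwise; in the order [1, 2, 3, 4, 5, 6] the diagonal is [3, 1, 1, 3, 4, 2]. The multiplicity of 0 as a Laplacian eigenvalue equals the number of connected components.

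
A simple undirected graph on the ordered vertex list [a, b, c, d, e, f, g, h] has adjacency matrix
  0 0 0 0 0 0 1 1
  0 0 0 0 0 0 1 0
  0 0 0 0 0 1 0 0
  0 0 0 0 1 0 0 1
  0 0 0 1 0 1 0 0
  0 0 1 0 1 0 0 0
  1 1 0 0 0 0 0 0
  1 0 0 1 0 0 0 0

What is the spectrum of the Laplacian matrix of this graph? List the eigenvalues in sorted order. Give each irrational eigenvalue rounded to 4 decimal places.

With the vertex order [a, b, c, d, e, f, g, h], the degrees are [2, 1, 1, 2, 2, 2, 2, 2], giving D = diag(2, 1, 1, 2, 2, 2, 2, 2) and L = D - A. Diagonalising L (or applying a numerical eigensolver to the 8x8 matrix) gives the spectrum above. The single zero eigenvalue shows the graph is connected. There is one zero in the spectrum, matching the 1 component.

[0, 0.1522, 0.5858, 1.2346, 2, 2.7654, 3.4142, 3.8478]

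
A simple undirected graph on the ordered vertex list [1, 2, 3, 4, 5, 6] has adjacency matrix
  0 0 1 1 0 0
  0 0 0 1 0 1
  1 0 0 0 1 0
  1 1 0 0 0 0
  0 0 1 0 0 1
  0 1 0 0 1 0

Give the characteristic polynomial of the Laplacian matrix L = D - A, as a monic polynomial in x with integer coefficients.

Reading degrees in the order [1, 2, 3, 4, 5, 6] gives [2, 2, 2, 2, 2, 2]; set D = diag(2, 2, 2, 2, 2, 2) and form L = D - A. The eigenvalues of L are [0, 1, 1, 3, 3, 4]; the characteristic polynomial is the product of (x - lambda_i), which multiplies out to x^6 - 12x^5 + 54x^4 - 112x^3 + 105x^2 - 36x. The coefficient of x^5 equals -trace(L) = -12, matching the sum of degrees. There is one zero in the spectrum, matching the 1 component. By the matrix-tree theorem the graph has (1/6) * product of the nonzero eigenvalues = 6 spanning trees.

x^6 - 12x^5 + 54x^4 - 112x^3 + 105x^2 - 36x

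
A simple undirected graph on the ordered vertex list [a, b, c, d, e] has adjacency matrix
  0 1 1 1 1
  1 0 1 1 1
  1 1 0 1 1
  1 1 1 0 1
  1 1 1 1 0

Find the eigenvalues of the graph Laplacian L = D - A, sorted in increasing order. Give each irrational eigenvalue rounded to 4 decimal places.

[0, 5, 5, 5, 5]

With the vertex order [a, b, c, d, e], the degrees are [4, 4, 4, 4, 4], giving D = diag(4, 4, 4, 4, 4) and L = D - A. Since every row of L sums to 0, the all-ones vector is in the kernel and 0 is an eigenvalue. The eigenvalues sum to 20, which equals trace(L) = 2|E|. By the matrix-tree theorem the graph has (1/5) * product of the nonzero eigenvalues = 125 spanning trees.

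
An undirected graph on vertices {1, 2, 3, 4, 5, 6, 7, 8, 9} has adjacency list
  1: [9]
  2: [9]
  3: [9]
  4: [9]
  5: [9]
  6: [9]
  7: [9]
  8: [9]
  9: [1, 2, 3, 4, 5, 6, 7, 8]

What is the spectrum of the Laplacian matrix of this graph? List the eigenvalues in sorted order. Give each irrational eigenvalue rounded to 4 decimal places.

[0, 1, 1, 1, 1, 1, 1, 1, 9]

With the vertex order [1, 2, 3, 4, 5, 6, 7, 8, 9], the degrees are [1, 1, 1, 1, 1, 1, 1, 1, 8], giving D = diag(1, 1, 1, 1, 1, 1, 1, 1, 8) and L = D - A. The multiplicity of 0 as a Laplacian eigenvalue equals the number of connected components. There is one zero in the spectrum, matching the 1 component.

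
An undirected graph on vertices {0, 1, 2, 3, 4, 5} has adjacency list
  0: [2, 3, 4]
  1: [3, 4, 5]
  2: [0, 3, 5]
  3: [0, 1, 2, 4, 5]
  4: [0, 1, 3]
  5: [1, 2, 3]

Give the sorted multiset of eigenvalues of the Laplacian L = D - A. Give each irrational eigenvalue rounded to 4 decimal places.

Reading degrees in the order [0, 1, 2, 3, 4, 5] gives [3, 3, 3, 5, 3, 3]; set D = diag(3, 3, 3, 5, 3, 3) and form L = D - A. The multiplicity of 0 as a Laplacian eigenvalue equals the number of connected components. The eigenvalues sum to 20, which equals trace(L) = 2|E|.

[0, 2.3820, 2.3820, 4.6180, 4.6180, 6]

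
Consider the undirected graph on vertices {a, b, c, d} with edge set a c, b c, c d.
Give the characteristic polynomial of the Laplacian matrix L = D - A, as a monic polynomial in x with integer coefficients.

x^4 - 6x^3 + 9x^2 - 4x

Each diagonal entry of L is the vertex degree and each off-diagonal entry is -1 where an edge is present, 0 otherwise; in the order [a, b, c, d] the diagonal is [1, 1, 3, 1]. L has integer entries, so p(x) = det(xI - L) has integer coefficients. Expanding the determinant yields x^4 - 6x^3 + 9x^2 - 4x. The coefficient of x^3 equals -trace(L) = -6, matching the sum of degrees. There is one zero in the spectrum, matching the 1 component. By the matrix-tree theorem the graph has (1/4) * product of the nonzero eigenvalues = 1 spanning tree.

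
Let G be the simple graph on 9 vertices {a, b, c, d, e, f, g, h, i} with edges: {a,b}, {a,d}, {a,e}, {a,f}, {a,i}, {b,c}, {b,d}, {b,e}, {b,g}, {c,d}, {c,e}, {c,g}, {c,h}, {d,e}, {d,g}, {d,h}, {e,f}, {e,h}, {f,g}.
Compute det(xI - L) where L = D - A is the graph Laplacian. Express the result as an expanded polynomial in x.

With the vertex order [a, b, c, d, e, f, g, h, i], the degrees are [5, 5, 5, 6, 6, 3, 4, 3, 1], giving D = diag(5, 5, 5, 6, 6, 3, 4, 3, 1) and L = D - A. L has integer entries, so p(x) = det(xI - L) has integer coefficients. Expanding the determinant yields x^9 - 38x^8 + 612x^7 - 5428x^6 + 28802x^5 - 92756x^4 + 174604x^3 - 171596x^2 + 64332x. The constant term is 0 because L is singular (the all-ones vector lies in its kernel).

x^9 - 38x^8 + 612x^7 - 5428x^6 + 28802x^5 - 92756x^4 + 174604x^3 - 171596x^2 + 64332x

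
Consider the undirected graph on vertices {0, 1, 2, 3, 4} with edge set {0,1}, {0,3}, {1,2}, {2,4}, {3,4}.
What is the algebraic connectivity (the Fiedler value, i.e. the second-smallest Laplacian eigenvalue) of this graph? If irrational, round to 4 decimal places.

1.3820

Each diagonal entry of L is the vertex degree and each off-diagonal entry is -1 where an edge is present, 0 otherwise; in the order [0, 1, 2, 3, 4] the diagonal is [2, 2, 2, 2, 2]. The sorted Laplacian eigenvalues are [0, 1.3820, 1.3820, 3.6180, 3.6180]; the algebraic connectivity is the second entry, 1.3820. By the matrix-tree theorem the graph has (1/5) * product of the nonzero eigenvalues = 5 spanning trees. There is one zero in the spectrum, matching the 1 component.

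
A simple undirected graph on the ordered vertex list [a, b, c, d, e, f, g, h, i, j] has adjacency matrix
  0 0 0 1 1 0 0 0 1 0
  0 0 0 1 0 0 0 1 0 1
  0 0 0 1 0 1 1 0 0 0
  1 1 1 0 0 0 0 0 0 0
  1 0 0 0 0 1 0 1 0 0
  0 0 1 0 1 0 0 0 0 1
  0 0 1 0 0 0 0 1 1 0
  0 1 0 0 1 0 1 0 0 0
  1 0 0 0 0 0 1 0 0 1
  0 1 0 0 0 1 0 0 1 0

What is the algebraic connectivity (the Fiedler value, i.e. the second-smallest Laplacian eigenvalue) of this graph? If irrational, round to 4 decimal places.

2

Each diagonal entry of L is the vertex degree and each off-diagonal entry is -1 where an edge is present, 0 otherwise; in the order [a, b, c, d, e, f, g, h, i, j] the diagonal is [3, 3, 3, 3, 3, 3, 3, 3, 3, 3]. The smallest Laplacian eigenvalue is always 0. The next one, lambda_2 = 2, measures how hard the graph is to disconnect: larger values mean better connectivity. The largest eigenvalue, 5, is at most the vertex count 10.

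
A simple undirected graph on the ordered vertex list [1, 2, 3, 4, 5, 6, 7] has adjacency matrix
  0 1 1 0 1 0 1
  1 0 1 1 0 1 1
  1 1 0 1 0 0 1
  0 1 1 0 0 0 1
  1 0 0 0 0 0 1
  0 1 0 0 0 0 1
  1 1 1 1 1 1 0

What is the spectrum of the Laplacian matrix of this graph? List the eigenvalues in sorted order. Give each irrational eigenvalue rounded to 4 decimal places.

Each diagonal entry of L is the vertex degree and each off-diagonal entry is -1 where an edge is present, 0 otherwise; in the order [1, 2, 3, 4, 5, 6, 7] the diagonal is [4, 5, 4, 3, 2, 2, 6]. Since every row of L sums to 0, the all-ones vector is in the kernel and 0 is an eigenvalue. By the matrix-tree theorem the graph has (1/7) * product of the nonzero eigenvalues = 441 spanning trees. The eigenvalues sum to 26, which equals trace(L) = 2|E|.

[0, 1.6972, 2.1392, 3.7459, 5.3028, 6.1149, 7]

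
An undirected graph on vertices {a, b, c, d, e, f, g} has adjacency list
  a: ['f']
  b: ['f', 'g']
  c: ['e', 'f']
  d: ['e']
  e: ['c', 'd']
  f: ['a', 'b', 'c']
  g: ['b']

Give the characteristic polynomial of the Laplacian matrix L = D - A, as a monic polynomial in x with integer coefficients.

x^7 - 12x^6 + 54x^5 - 114x^4 + 115x^3 - 50x^2 + 7x

Reading degrees in the order [a, b, c, d, e, f, g] gives [1, 2, 2, 1, 2, 3, 1]; set D = diag(1, 2, 2, 1, 2, 3, 1) and form L = D - A. Computing det(xI - L) by cofactor expansion (or equivalently via sum-over-permutations) gives x^7 - 12x^6 + 54x^5 - 114x^4 + 115x^3 - 50x^2 + 7x. The coefficient of x^6 equals -trace(L) = -12, matching the sum of degrees. The eigenvalues sum to 12, which equals trace(L) = 2|E|. There is one zero in the spectrum, matching the 1 component.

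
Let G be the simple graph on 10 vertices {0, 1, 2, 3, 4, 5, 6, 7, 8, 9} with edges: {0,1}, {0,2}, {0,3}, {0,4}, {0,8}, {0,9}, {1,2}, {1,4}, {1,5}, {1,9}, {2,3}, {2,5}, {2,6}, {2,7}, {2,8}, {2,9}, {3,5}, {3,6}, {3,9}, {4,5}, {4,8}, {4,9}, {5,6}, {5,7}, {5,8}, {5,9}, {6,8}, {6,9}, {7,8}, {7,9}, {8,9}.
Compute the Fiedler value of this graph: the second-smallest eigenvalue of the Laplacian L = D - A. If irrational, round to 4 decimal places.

3.6713

Each diagonal entry of L is the vertex degree and each off-diagonal entry is -1 where an edge is present, 0 otherwise; in the order [0, 1, 2, 3, 4, 5, 6, 7, 8, 9] the diagonal is [6, 5, 8, 5, 5, 8, 5, 4, 7, 9]. The smallest Laplacian eigenvalue is always 0. The next one, lambda_2 = 3.6713, measures how hard the graph is to disconnect: larger values mean better connectivity. The largest eigenvalue, 10, is at most the vertex count 10. There is one zero in the spectrum, matching the 1 component.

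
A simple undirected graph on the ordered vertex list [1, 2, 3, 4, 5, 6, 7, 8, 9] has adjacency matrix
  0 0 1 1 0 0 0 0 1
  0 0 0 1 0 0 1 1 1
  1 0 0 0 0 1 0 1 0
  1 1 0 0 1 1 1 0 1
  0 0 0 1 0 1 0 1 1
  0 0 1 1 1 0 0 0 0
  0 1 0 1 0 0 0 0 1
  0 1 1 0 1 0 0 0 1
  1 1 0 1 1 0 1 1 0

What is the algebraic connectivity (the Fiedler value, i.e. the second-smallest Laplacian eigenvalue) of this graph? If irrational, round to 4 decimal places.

1.8100

With the vertex order [1, 2, 3, 4, 5, 6, 7, 8, 9], the degrees are [3, 4, 3, 6, 4, 3, 3, 4, 6], giving D = diag(3, 4, 3, 6, 4, 3, 3, 4, 6) and L = D - A. The sorted Laplacian eigenvalues are [0, 1.8100, 2.6091, 3.1494, 3.5139, 4.6682, 5.8722, 7.0793, 7.2978]; the algebraic connectivity is the second entry, 1.8100. By the matrix-tree theorem the graph has (1/9) * product of the nonzero eigenvalues = 8224 spanning trees.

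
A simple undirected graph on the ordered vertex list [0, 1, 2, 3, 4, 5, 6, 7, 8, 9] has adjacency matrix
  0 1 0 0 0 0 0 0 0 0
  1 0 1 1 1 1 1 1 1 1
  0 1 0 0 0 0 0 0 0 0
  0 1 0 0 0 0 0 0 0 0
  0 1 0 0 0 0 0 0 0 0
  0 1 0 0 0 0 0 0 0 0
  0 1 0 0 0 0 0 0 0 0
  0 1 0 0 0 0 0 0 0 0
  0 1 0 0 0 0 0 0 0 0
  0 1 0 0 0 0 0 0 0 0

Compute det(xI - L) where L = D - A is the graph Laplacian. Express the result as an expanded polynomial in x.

With the vertex order [0, 1, 2, 3, 4, 5, 6, 7, 8, 9], the degrees are [1, 9, 1, 1, 1, 1, 1, 1, 1, 1], giving D = diag(1, 9, 1, 1, 1, 1, 1, 1, 1, 1) and L = D - A. L has integer entries, so p(x) = det(xI - L) has integer coefficients. Expanding the determinant yields x^10 - 18x^9 + 108x^8 - 336x^7 + 630x^6 - 756x^5 + 588x^4 - 288x^3 + 81x^2 - 10x. The constant term is 0 because L is singular (the all-ones vector lies in its kernel). There is one zero in the spectrum, matching the 1 component.

x^10 - 18x^9 + 108x^8 - 336x^7 + 630x^6 - 756x^5 + 588x^4 - 288x^3 + 81x^2 - 10x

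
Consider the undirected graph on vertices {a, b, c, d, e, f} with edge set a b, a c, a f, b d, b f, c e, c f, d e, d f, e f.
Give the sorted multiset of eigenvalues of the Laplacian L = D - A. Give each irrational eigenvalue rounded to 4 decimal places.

Reading degrees in the order [a, b, c, d, e, f] gives [3, 3, 3, 3, 3, 5]; set D = diag(3, 3, 3, 3, 3, 5) and form L = D - A. L is symmetric positive semidefinite, so every eigenvalue is real and nonnegative. The single zero eigenvalue shows the graph is connected. There is one zero in the spectrum, matching the 1 component.

[0, 2.3820, 2.3820, 4.6180, 4.6180, 6]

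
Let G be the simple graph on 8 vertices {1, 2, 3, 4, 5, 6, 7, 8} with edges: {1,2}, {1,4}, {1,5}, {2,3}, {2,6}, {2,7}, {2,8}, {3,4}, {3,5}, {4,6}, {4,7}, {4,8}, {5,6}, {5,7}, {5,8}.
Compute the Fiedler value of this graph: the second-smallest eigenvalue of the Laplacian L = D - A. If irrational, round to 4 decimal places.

3

Reading degrees in the order [1, 2, 3, 4, 5, 6, 7, 8] gives [3, 5, 3, 5, 5, 3, 3, 3]; set D = diag(3, 5, 3, 5, 5, 3, 3, 3) and form L = D - A. Computing the eigenvalues of L and sorting gives [0, 3, 3, 3, 3, 5, 5, 8]. The Fiedler value lambda_2 = 3 is strictly positive, so the graph is connected. The eigenvalues sum to 30, which equals trace(L) = 2|E|.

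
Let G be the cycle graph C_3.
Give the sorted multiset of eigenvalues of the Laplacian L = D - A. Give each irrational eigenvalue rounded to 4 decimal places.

The graph has 3 vertices and degree multiset [2, 2, 2]; D is the diagonal matrix of degrees and L = D - A. L is symmetric positive semidefinite, so every eigenvalue is real and nonnegative. The largest eigenvalue, 3, is at most the vertex count 3. The eigenvalues sum to 6, which equals trace(L) = 2|E|.

[0, 3, 3]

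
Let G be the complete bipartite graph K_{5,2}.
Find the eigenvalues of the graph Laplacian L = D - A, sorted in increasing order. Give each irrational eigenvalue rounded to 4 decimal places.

[0, 2, 2, 2, 2, 5, 7]

The graph has 7 vertices and degree multiset [5, 5, 2, 2, 2, 2, 2]; D is the diagonal matrix of degrees and L = D - A. The multiplicity of 0 as a Laplacian eigenvalue equals the number of connected components.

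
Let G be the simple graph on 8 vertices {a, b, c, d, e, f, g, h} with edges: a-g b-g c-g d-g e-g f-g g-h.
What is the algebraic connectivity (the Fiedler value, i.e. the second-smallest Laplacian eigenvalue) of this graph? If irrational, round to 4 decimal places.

Each diagonal entry of L is the vertex degree and each off-diagonal entry is -1 where an edge is present, 0 otherwise; in the order [a, b, c, d, e, f, g, h] the diagonal is [1, 1, 1, 1, 1, 1, 7, 1]. The sorted Laplacian eigenvalues are [0, 1, 1, 1, 1, 1, 1, 8]; the algebraic connectivity is the second entry, 1. By the matrix-tree theorem the graph has (1/8) * product of the nonzero eigenvalues = 1 spanning tree. There is one zero in the spectrum, matching the 1 component.

1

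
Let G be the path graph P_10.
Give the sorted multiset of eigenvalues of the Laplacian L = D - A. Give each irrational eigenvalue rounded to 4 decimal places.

The graph has 10 vertices and degree multiset [2, 2, 2, 2, 2, 2, 2, 2, 1, 1]; D is the diagonal matrix of degrees and L = D - A. L is symmetric positive semidefinite, so every eigenvalue is real and nonnegative. The single zero eigenvalue shows the graph is connected. The largest eigenvalue, 3.9021, is at most the vertex count 10.

[0, 0.0979, 0.3820, 0.8244, 1.3820, 2, 2.6180, 3.1756, 3.6180, 3.9021]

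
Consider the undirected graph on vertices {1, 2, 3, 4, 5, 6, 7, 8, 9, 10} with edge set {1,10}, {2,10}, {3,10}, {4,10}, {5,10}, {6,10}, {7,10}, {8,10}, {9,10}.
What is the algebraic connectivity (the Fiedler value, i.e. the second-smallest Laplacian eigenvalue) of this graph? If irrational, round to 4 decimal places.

1

Reading degrees in the order [1, 2, 3, 4, 5, 6, 7, 8, 9, 10] gives [1, 1, 1, 1, 1, 1, 1, 1, 1, 9]; set D = diag(1, 1, 1, 1, 1, 1, 1, 1, 1, 9) and form L = D - A. Computing the eigenvalues of L and sorting gives [0, 1, 1, 1, 1, 1, 1, 1, 1, 10]. The Fiedler value lambda_2 = 1 is strictly positive, so the graph is connected.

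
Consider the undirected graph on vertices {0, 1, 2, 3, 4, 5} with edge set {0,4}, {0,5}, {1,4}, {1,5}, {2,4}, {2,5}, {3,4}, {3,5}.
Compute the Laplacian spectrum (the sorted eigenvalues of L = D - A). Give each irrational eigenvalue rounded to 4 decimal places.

Reading degrees in the order [0, 1, 2, 3, 4, 5] gives [2, 2, 2, 2, 4, 4]; set D = diag(2, 2, 2, 2, 4, 4) and form L = D - A. L is symmetric positive semidefinite, so every eigenvalue is real and nonnegative. The eigenvalues sum to 16, which equals trace(L) = 2|E|.

[0, 2, 2, 2, 4, 6]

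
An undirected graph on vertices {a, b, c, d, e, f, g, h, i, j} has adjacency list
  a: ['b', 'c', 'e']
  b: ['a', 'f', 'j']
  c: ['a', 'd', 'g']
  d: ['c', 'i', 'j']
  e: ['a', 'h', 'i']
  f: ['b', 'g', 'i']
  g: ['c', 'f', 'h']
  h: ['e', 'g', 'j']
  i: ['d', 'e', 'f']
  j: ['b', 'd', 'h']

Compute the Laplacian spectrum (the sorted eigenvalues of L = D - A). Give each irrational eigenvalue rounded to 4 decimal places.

[0, 2, 2, 2, 2, 2, 5, 5, 5, 5]

With the vertex order [a, b, c, d, e, f, g, h, i, j], the degrees are [3, 3, 3, 3, 3, 3, 3, 3, 3, 3], giving D = diag(3, 3, 3, 3, 3, 3, 3, 3, 3, 3) and L = D - A. The multiplicity of 0 as a Laplacian eigenvalue equals the number of connected components. By the matrix-tree theorem the graph has (1/10) * product of the nonzero eigenvalues = 2000 spanning trees.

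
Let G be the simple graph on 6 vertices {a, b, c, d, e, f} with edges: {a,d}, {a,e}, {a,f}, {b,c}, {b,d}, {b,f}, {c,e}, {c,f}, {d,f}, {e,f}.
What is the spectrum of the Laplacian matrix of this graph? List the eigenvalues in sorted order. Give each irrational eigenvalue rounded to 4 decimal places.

Reading degrees in the order [a, b, c, d, e, f] gives [3, 3, 3, 3, 3, 5]; set D = diag(3, 3, 3, 3, 3, 5) and form L = D - A. Diagonalising L (or applying a numerical eigensolver to the 6x6 matrix) gives the spectrum above. The largest eigenvalue, 6, is at most the vertex count 6.

[0, 2.3820, 2.3820, 4.6180, 4.6180, 6]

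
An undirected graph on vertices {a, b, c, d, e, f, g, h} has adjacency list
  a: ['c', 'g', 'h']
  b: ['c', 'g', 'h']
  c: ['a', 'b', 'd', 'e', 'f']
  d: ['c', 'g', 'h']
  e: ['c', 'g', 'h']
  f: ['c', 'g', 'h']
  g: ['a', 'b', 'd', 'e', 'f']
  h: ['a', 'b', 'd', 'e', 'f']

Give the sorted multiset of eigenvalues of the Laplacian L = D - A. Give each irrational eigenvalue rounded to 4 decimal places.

Each diagonal entry of L is the vertex degree and each off-diagonal entry is -1 where an edge is present, 0 otherwise; in the order [a, b, c, d, e, f, g, h] the diagonal is [3, 3, 5, 3, 3, 3, 5, 5]. Since every row of L sums to 0, the all-ones vector is in the kernel and 0 is an eigenvalue. The single zero eigenvalue shows the graph is connected. The largest eigenvalue, 8, is at most the vertex count 8. The eigenvalues sum to 30, which equals trace(L) = 2|E|.

[0, 3, 3, 3, 3, 5, 5, 8]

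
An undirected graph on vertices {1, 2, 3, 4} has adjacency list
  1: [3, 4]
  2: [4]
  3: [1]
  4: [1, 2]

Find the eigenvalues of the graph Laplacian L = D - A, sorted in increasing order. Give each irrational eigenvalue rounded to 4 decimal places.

[0, 0.5858, 2, 3.4142]

Reading degrees in the order [1, 2, 3, 4] gives [2, 1, 1, 2]; set D = diag(2, 1, 1, 2) and form L = D - A. Since every row of L sums to 0, the all-ones vector is in the kernel and 0 is an eigenvalue. There is one zero in the spectrum, matching the 1 component. The largest eigenvalue, 3.4142, is at most the vertex count 4.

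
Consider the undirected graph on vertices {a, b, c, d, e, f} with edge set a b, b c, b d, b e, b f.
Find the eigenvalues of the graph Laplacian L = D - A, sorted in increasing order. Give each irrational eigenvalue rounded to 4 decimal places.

Reading degrees in the order [a, b, c, d, e, f] gives [1, 5, 1, 1, 1, 1]; set D = diag(1, 5, 1, 1, 1, 1) and form L = D - A. L is symmetric positive semidefinite, so every eigenvalue is real and nonnegative. The largest eigenvalue, 6, is at most the vertex count 6.

[0, 1, 1, 1, 1, 6]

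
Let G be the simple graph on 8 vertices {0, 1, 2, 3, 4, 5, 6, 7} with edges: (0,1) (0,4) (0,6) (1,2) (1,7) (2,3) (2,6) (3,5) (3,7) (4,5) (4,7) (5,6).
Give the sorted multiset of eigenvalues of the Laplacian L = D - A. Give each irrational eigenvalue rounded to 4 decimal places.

[0, 2, 2, 2, 4, 4, 4, 6]

Reading degrees in the order [0, 1, 2, 3, 4, 5, 6, 7] gives [3, 3, 3, 3, 3, 3, 3, 3]; set D = diag(3, 3, 3, 3, 3, 3, 3, 3) and form L = D - A. The multiplicity of 0 as a Laplacian eigenvalue equals the number of connected components. By the matrix-tree theorem the graph has (1/8) * product of the nonzero eigenvalues = 384 spanning trees. There is one zero in the spectrum, matching the 1 component.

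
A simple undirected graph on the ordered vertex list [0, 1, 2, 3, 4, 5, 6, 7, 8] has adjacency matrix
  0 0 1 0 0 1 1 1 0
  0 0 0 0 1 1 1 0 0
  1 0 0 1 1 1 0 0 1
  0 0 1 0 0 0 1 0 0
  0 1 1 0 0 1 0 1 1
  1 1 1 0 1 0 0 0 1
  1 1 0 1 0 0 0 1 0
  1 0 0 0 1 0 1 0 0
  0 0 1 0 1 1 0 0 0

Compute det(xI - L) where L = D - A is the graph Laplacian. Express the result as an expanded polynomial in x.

x^9 - 34x^8 + 492x^7 - 3948x^6 + 19167x^5 - 57512x^4 + 103938x^3 - 103278x^2 + 43164x

Reading degrees in the order [0, 1, 2, 3, 4, 5, 6, 7, 8] gives [4, 3, 5, 2, 5, 5, 4, 3, 3]; set D = diag(4, 3, 5, 2, 5, 5, 4, 3, 3) and form L = D - A. Computing det(xI - L) by cofactor expansion (or equivalently via sum-over-permutations) gives x^9 - 34x^8 + 492x^7 - 3948x^6 + 19167x^5 - 57512x^4 + 103938x^3 - 103278x^2 + 43164x. The coefficient of x^8 equals -trace(L) = -34, matching the sum of degrees. The largest eigenvalue, 6.7529, is at most the vertex count 9.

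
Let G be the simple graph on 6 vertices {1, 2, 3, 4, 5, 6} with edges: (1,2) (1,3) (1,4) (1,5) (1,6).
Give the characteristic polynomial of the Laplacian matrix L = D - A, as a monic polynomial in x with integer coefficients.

Reading degrees in the order [1, 2, 3, 4, 5, 6] gives [5, 1, 1, 1, 1, 1]; set D = diag(5, 1, 1, 1, 1, 1) and form L = D - A. The eigenvalues of L are [0, 1, 1, 1, 1, 6]; the characteristic polynomial is the product of (x - lambda_i), which multiplies out to x^6 - 10x^5 + 30x^4 - 40x^3 + 25x^2 - 6x. Since p(0) = det(-L) = 0, x divides p(x). By the matrix-tree theorem the graph has (1/6) * product of the nonzero eigenvalues = 1 spanning tree.

x^6 - 10x^5 + 30x^4 - 40x^3 + 25x^2 - 6x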